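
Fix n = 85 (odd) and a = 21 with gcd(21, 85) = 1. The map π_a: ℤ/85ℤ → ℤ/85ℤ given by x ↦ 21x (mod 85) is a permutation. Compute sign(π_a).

+1

Start at x=21: 21 → 16 → 81 → 1 → 21 (one orbit).
Decompose π into cycles: lengths [4, 4, 4, 4, 4, 4, 4, 4, 4, 4, 4, 4, 4, 4, 4, 4, 4, 4, 4, 4, 1, 1, 1, 1, 1] (25 cycles, including the fixed point 0).
With 25 cycles on 85 points, sign = (−1)^{85−25} = +1.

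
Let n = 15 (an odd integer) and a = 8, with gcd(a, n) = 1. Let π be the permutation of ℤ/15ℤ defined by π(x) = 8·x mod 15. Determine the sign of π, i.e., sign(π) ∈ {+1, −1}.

+1

Trace 1: π^k(1) = [1, 8, 4, 2] for k=0..3.
Decompose π into cycles: lengths [4, 4, 4, 2, 1] (5 cycles, including the fixed point 0).
Σ(ℓ_i−1) = 15−5 = 10; sign = (−1)^10 = +1.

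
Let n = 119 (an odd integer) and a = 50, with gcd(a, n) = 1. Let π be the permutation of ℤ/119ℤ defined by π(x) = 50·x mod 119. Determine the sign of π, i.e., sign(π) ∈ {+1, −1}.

+1

Start at x=50: 50 → 1 → 50 (one orbit).
π_50 has 63 disjoint cycles with lengths [2, 2, 2, 2, 2, 2, 2, 2, 2, 2, 2, 2, 2, 2, 2, 2, 2, 2, 2, 2, 2, 2, 2, 2, 2, 2, 2, 2, 2, 2, 2, 2, 2, 2, 2, 2, 2, 2, 2, 2, 2, 2, 2, 2, 2, 2, 2, 2, 2, 2, 2, 2, 2, 2, 2, 2, 1, 1, 1, 1, 1, 1, 1] on {0,…,118}.
63 cycles on 119: each ℓ→(−1)^(ℓ−1), product (−1)^56 = +1.
Via Zolotarev, sign(π_{50}) = (50|119) = +1.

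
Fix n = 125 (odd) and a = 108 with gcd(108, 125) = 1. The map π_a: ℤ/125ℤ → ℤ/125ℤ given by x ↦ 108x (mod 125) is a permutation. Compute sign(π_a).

-1

Orbit of 23 under x↦108x: [23, 109, 22, 1, 108, 39, 87]… (length divides ord_125(108)).
Decompose π into cycles: lengths [100, 20, 4, 1] (4 cycles, including the fixed point 0).
125 − 4 = 121 transpositions; sign(π) = (−1)^121 = -1.
The Jacobi symbol (108|125) = -1 (Zolotarev) agrees.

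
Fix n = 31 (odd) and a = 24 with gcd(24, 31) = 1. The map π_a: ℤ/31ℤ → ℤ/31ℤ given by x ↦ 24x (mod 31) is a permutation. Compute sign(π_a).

-1

Orbit of 22 under x↦24x: [22, 1, 24, 18, 29, 14, 26]… (length divides ord_31(24)).
2 cycles of lengths [30, 1].
sign(π) = (−1)^{n − #cycles} = (−1)^{31−2} = (−1)^29 = -1.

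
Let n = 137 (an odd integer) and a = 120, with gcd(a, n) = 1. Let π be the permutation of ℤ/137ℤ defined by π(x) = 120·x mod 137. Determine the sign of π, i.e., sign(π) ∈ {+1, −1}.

Orbit of 122 under x↦120x: [122, 118, 49, 126, 50, 109, 65]… (length divides ord_137(120)).
Decompose π into cycles: lengths [68, 68, 1] (3 cycles, including the fixed point 0).
3 cycles on 137: each ℓ→(−1)^(ℓ−1), product (−1)^134 = +1.
Check: (120/137) = +1 by Zolotarev.

+1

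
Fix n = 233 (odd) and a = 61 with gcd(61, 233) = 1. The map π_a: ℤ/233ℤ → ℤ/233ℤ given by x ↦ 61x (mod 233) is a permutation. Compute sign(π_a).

Trace 218: π^k(218) = [218, 17, 105, 114, 197, 134, 19] for k=0..6.
Decompose π into cycles: lengths [232, 1] (2 cycles, including the fixed point 0).
sign(π) = (−1)^{n − #cycles} = (−1)^{233−2} = (−1)^231 = -1.
(61|233)_J = -1 (Zolotarev's lemma cross-check).

-1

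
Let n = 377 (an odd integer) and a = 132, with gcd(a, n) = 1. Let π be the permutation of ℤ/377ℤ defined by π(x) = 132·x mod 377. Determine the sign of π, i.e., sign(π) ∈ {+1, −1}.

-1

Orbit of 181 under x↦132x: [181, 141, 139, 252, 88, 306, 53]… (length divides ord_377(132)).
10 cycles of lengths [84, 84, 84, 84, 12, 7, 7, 7, 7, 1].
10 cycles on 377: each ℓ→(−1)^(ℓ−1), product (−1)^367 = -1.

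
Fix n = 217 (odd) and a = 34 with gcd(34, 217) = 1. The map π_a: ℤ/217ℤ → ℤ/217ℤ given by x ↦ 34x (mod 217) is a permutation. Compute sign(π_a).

+1

Orbit of 104 under x↦34x: [104, 64, 6, 204, 209, 162, 83]… (length divides ord_217(34)).
11 cycles of lengths [30, 30, 30, 30, 30, 30, 30, 2, 2, 2, 1].
Σ(ℓ_i−1) = 217−11 = 206; sign = (−1)^206 = +1.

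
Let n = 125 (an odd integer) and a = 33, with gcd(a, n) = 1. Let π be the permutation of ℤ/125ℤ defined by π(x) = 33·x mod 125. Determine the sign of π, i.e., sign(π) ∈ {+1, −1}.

Trace 66: π^k(66) = [66, 53, 124, 92, 36, 63, 79] for k=0..6.
Decompose π into cycles: lengths [100, 20, 4, 1] (4 cycles, including the fixed point 0).
With 4 cycles on 125 points, sign = (−1)^{125−4} = -1.

-1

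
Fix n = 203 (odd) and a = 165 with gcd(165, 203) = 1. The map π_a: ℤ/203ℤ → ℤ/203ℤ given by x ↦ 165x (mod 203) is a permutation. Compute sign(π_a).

+1

Orbit of 16 under x↦165x: [16, 1, 165, 23, 141, 123, 198]… (length divides ord_203(165)).
The orbit structure of x ↦ 165x mod 203: 15 orbits of sizes [21, 21, 21, 21, 21, 21, 21, 21, 7, 7, 7, 7, 3, 3, 1].
15 cycles on 203: each ℓ→(−1)^(ℓ−1), product (−1)^188 = +1.
Check: (165/203) = +1 by Zolotarev.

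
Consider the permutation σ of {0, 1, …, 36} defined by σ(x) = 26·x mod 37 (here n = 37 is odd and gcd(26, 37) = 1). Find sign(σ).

Trace 10: π^k(10) = [10, 1, 26] for k=0..2.
Cycle type of π: 3×12 + 1; total 13 cycles.
13 cycles on 37: each ℓ→(−1)^(ℓ−1), product (−1)^24 = +1.

+1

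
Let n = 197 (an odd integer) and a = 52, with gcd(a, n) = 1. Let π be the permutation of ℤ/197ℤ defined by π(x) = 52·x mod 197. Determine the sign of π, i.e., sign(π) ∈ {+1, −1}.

-1

Start at x=113: 113 → 163 → 5 → 63 → 124 → 144 → 2 → … (one orbit).
2 cycles of lengths [196, 1].
Σ(ℓ_i−1) = 197−2 = 195; sign = (−1)^195 = -1.
Zolotarev: (52|197) = -1, matching the cycle-count sign.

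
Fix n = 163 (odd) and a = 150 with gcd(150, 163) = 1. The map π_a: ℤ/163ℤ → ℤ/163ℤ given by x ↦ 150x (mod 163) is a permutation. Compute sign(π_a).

+1

Start at x=6: 6 → 85 → 36 → 21 → 53 → 126 → 155 → … (one orbit).
Cycle type of π: 27×6 + 1; total 7 cycles.
163 − 7 = 156 transpositions; sign(π) = (−1)^156 = +1.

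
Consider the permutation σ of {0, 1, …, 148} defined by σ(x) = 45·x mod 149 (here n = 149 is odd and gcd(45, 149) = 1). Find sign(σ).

Start at x=26: 26 → 127 → 53 → 1 → 45 → 88 → 86 → … (one orbit).
Cycle lengths of π_45 on ℤ/149ℤ: [74, 74, 1]; 3 cycles in total.
With 3 cycles on 149 points, sign = (−1)^{149−3} = +1.
Via Zolotarev, sign(π_{45}) = (45|149) = +1.

+1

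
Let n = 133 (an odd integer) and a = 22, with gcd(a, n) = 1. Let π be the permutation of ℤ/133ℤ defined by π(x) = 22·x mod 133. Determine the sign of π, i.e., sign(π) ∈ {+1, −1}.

-1

Trace 106: π^k(106) = [106, 71, 99, 50, 36, 127, 1] for k=0..6.
14 cycles of lengths [18, 18, 18, 18, 18, 18, 18, 1, 1, 1, 1, 1, 1, 1].
n − c = 133 − 14 = 119; sign = (−1)^119 = -1.
(22|133)_J = -1 (Zolotarev's lemma cross-check).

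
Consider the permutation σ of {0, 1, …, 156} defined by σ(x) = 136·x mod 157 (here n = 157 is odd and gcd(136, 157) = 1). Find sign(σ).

-1

Trace 46: π^k(46) = [46, 133, 33, 92, 109, 66, 27] for k=0..6.
Decompose π into cycles: lengths [156, 1] (2 cycles, including the fixed point 0).
2 cycles on 157: each ℓ→(−1)^(ℓ−1), product (−1)^155 = -1.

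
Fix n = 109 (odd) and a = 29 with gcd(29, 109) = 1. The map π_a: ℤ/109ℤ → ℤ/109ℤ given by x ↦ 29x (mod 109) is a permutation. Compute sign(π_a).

+1

Start at x=75: 75 → 104 → 73 → 46 → 26 → 100 → 66 → … (one orbit).
The orbit structure of x ↦ 29x mod 109: 3 orbits of sizes [54, 54, 1].
109 − 3 = 106 transpositions; sign(π) = (−1)^106 = +1.
Zolotarev: (29|109) = +1, matching the cycle-count sign.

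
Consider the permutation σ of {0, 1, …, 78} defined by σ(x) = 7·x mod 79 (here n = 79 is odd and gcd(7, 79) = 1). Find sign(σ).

Start at x=54: 54 → 62 → 39 → 36 → 15 → 26 → 24 → … (one orbit).
Cycle lengths of π_7 on ℤ/79ℤ: [78, 1]; 2 cycles in total.
2 cycles on 79: each ℓ→(−1)^(ℓ−1), product (−1)^77 = -1.

-1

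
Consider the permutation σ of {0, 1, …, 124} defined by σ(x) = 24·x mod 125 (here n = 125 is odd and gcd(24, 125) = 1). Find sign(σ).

+1

Trace 101: π^k(101) = [101, 49, 51, 99, 1, 24, 76] for k=0..6.
π_24 has 23 disjoint cycles with lengths [10, 10, 10, 10, 10, 10, 10, 10, 10, 10, 2, 2, 2, 2, 2, 2, 2, 2, 2, 2, 2, 2, 1] on {0,…,124}.
Σ(ℓ_i−1) = 125−23 = 102; sign = (−1)^102 = +1.
Check: (24/125) = +1 by Zolotarev.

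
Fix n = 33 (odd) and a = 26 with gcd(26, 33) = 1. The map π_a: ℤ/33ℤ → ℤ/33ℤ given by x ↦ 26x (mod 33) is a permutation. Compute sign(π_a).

-1

Trace 1: π^k(1) = [1, 26, 16, 20, 25, 23, 4] for k=0..6.
The orbit structure of x ↦ 26x mod 33: 6 orbits of sizes [10, 10, 5, 5, 2, 1].
n − c = 33 − 6 = 27; sign = (−1)^27 = -1.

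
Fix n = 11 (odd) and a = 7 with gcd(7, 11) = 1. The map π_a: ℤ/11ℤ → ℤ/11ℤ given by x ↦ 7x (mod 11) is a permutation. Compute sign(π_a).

Start at x=2: 2 → 3 → 10 → 4 → 6 → 9 → 8 → … (one orbit).
Decompose π into cycles: lengths [10, 1] (2 cycles, including the fixed point 0).
With 2 cycles on 11 points, sign = (−1)^{11−2} = -1.

-1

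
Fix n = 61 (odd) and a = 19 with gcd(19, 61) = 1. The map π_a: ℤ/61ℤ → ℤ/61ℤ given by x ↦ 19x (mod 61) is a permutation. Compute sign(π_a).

+1

Trace 52: π^k(52) = [52, 12, 45, 1, 19, 56, 27] for k=0..6.
Decompose π into cycles: lengths [30, 30, 1] (3 cycles, including the fixed point 0).
sign(π) = (−1)^{n − #cycles} = (−1)^{61−3} = (−1)^58 = +1.
The Jacobi symbol (19|61) = +1 (Zolotarev) agrees.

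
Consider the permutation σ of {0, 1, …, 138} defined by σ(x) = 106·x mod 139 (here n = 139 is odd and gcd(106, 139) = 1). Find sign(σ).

Orbit of 52 under x↦106x: [52, 91, 55, 131, 125, 45, 44]… (length divides ord_139(106)).
Cycle type of π: 23×6 + 1; total 7 cycles.
139 − 7 = 132 transpositions; sign(π) = (−1)^132 = +1.

+1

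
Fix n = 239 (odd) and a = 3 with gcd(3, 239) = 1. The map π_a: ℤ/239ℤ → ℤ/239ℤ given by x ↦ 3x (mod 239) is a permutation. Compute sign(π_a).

Orbit of 150 under x↦3x: [150, 211, 155, 226, 200, 122, 127]… (length divides ord_239(3)).
Cycle type of π: 119×2 + 1; total 3 cycles.
Σ(ℓ_i−1) = 239−3 = 236; sign = (−1)^236 = +1.
Via Zolotarev, sign(π_{3}) = (3|239) = +1.

+1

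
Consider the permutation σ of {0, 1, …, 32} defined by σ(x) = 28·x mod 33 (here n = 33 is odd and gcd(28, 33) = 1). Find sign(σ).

Start at x=10: 10 → 16 → 19 → 4 → 13 → 1 → 28 → … (one orbit).
The orbit structure of x ↦ 28x mod 33: 6 orbits of sizes [10, 10, 10, 1, 1, 1].
sign(π) = (−1)^{n − #cycles} = (−1)^{33−6} = (−1)^27 = -1.

-1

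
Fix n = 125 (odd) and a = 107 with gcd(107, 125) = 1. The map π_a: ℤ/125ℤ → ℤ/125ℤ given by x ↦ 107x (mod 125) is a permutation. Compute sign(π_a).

-1

Orbit of 68 under x↦107x: [68, 26, 32, 49, 118, 1, 107]… (length divides ord_125(107)).
Cycle lengths of π_107 on ℤ/125ℤ: [20, 20, 20, 20, 20, 4, 4, 4, 4, 4, 4, 1]; 12 cycles in total.
n − c = 125 − 12 = 113; sign = (−1)^113 = -1.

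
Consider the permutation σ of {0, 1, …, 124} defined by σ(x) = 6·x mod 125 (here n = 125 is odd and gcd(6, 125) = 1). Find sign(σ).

+1

Start at x=46: 46 → 26 → 31 → 61 → 116 → 71 → 51 → … (one orbit).
13 cycles of lengths [25, 25, 25, 25, 5, 5, 5, 5, 1, 1, 1, 1, 1].
With 13 cycles on 125 points, sign = (−1)^{125−13} = +1.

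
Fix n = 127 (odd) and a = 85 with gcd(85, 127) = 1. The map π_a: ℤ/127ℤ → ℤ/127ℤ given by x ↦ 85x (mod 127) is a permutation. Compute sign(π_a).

-1

Trace 105: π^k(105) = [105, 35, 54, 18, 6, 2, 43] for k=0..6.
Decompose π into cycles: lengths [126, 1] (2 cycles, including the fixed point 0).
2 cycles on 127: each ℓ→(−1)^(ℓ−1), product (−1)^125 = -1.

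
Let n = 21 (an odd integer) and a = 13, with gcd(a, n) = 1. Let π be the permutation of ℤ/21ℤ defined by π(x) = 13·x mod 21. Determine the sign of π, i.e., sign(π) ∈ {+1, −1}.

Start at x=13: 13 → 1 → 13 (one orbit).
π_13 has 12 disjoint cycles with lengths [2, 2, 2, 2, 2, 2, 2, 2, 2, 1, 1, 1] on {0,…,20}.
12 cycles on 21: each ℓ→(−1)^(ℓ−1), product (−1)^9 = -1.

-1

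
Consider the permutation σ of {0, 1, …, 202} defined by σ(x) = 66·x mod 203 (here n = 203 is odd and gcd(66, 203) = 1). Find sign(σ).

Trace 144: π^k(144) = [144, 166, 197, 10, 51, 118, 74] for k=0..6.
Cycle lengths of π_66 on ℤ/203ℤ: [84, 84, 28, 6, 1]; 5 cycles in total.
Σ(ℓ_i−1) = 203−5 = 198; sign = (−1)^198 = +1.
The Jacobi symbol (66|203) = +1 (Zolotarev) agrees.

+1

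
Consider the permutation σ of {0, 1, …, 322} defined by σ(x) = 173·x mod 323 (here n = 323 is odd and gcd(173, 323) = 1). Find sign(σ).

Orbit of 108 under x↦173x: [108, 273, 71, 9, 265, 302, 243]… (length divides ord_323(173)).
Cycle type of π: 144×2 + 18 + 16 + 1; total 5 cycles.
With 5 cycles on 323 points, sign = (−1)^{323−5} = +1.

+1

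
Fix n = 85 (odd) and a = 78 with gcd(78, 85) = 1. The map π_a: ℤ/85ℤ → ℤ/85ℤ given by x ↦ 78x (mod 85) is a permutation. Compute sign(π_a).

Orbit of 21 under x↦78x: [21, 23, 9, 22, 16, 58, 19]… (length divides ord_85(78)).
Decompose π into cycles: lengths [16, 16, 16, 16, 16, 4, 1] (7 cycles, including the fixed point 0).
Σ(ℓ_i−1) = 85−7 = 78; sign = (−1)^78 = +1.

+1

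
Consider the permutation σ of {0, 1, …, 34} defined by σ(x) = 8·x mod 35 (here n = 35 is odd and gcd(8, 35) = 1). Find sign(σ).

-1

Orbit of 29 under x↦8x: [29, 22, 1, 8]… (length divides ord_35(8)).
14 cycles of lengths [4, 4, 4, 4, 4, 4, 4, 1, 1, 1, 1, 1, 1, 1].
With 14 cycles on 35 points, sign = (−1)^{35−14} = -1.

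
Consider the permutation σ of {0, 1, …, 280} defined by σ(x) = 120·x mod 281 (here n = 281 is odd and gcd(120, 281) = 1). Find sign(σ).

Start at x=47: 47 → 20 → 152 → 256 → 91 → 242 → 97 → … (one orbit).
The orbit structure of x ↦ 120x mod 281: 2 orbits of sizes [280, 1].
281 − 2 = 279 transpositions; sign(π) = (−1)^279 = -1.
Check: (120/281) = -1 by Zolotarev.

-1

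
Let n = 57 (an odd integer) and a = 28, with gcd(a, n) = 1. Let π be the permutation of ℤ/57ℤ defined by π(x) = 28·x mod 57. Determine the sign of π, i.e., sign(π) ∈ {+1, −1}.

+1

Start at x=49: 49 → 4 → 55 → 1 → 28 → 43 → 7 → … (one orbit).
Cycle lengths of π_28 on ℤ/57ℤ: [9, 9, 9, 9, 9, 9, 1, 1, 1]; 9 cycles in total.
57 − 9 = 48 transpositions; sign(π) = (−1)^48 = +1.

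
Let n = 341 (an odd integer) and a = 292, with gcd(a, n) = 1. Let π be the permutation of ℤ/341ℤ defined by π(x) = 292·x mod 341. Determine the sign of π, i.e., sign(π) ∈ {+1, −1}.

Start at x=174: 174 → 340 → 49 → 327 → 4 → 145 → 56 → … (one orbit).
Cycle type of π: 30×11 + 10 + 1; total 13 cycles.
sign(π) = (−1)^{n − #cycles} = (−1)^{341−13} = (−1)^328 = +1.
Via Zolotarev, sign(π_{292}) = (292|341) = +1.

+1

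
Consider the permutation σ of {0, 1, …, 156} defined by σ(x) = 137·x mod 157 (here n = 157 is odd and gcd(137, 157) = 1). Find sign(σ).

-1

Trace 100: π^k(100) = [100, 41, 122, 72, 130, 69, 33] for k=0..6.
2 cycles of lengths [156, 1].
Σ(ℓ_i−1) = 157−2 = 155; sign = (−1)^155 = -1.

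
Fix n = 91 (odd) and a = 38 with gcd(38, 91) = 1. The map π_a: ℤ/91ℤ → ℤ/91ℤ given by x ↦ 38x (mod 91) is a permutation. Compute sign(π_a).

Start at x=90: 90 → 53 → 12 → 1 → 38 → 79 → 90 (one orbit).
The orbit structure of x ↦ 38x mod 91: 20 orbits of sizes [6, 6, 6, 6, 6, 6, 6, 6, 6, 6, 6, 6, 6, 2, 2, 2, 2, 2, 2, 1].
20 cycles on 91: each ℓ→(−1)^(ℓ−1), product (−1)^71 = -1.
(38|91)_J = -1 (Zolotarev's lemma cross-check).

-1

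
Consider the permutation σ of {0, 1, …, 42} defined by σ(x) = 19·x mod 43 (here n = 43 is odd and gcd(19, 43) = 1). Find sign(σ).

-1

Start at x=20: 20 → 36 → 39 → 10 → 18 → 41 → 5 → … (one orbit).
Cycle lengths of π_19 on ℤ/43ℤ: [42, 1]; 2 cycles in total.
With 2 cycles on 43 points, sign = (−1)^{43−2} = -1.
The Jacobi symbol (19|43) = -1 (Zolotarev) agrees.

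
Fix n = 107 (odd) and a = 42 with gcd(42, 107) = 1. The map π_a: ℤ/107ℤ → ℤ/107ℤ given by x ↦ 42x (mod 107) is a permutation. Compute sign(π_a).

Orbit of 53 under x↦42x: [53, 86, 81, 85, 39, 33, 102]… (length divides ord_107(42)).
π_42 has 3 disjoint cycles with lengths [53, 53, 1] on {0,…,106}.
sign(π) = (−1)^{n − #cycles} = (−1)^{107−3} = (−1)^104 = +1.

+1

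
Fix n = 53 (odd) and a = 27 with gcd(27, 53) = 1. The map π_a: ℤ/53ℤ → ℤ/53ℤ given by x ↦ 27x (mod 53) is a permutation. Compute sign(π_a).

-1

Start at x=33: 33 → 43 → 48 → 24 → 12 → 6 → 3 → … (one orbit).
2 cycles of lengths [52, 1].
sign(π) = (−1)^{n − #cycles} = (−1)^{53−2} = (−1)^51 = -1.
Via Zolotarev, sign(π_{27}) = (27|53) = -1.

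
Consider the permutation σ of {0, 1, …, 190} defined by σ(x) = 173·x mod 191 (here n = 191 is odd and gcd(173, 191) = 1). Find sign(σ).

-1

Start at x=97: 97 → 164 → 104 → 38 → 80 → 88 → 135 → … (one orbit).
π_173 has 2 disjoint cycles with lengths [190, 1] on {0,…,190}.
n − c = 191 − 2 = 189; sign = (−1)^189 = -1.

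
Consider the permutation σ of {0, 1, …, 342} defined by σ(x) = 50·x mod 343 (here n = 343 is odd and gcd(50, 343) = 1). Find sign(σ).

+1

Trace 148: π^k(148) = [148, 197, 246, 295, 1, 50, 99] for k=0..6.
Cycle type of π: 7×42 + 1×49; total 91 cycles.
sign(π) = (−1)^{n − #cycles} = (−1)^{343−91} = (−1)^252 = +1.
Zolotarev: (50|343) = +1, matching the cycle-count sign.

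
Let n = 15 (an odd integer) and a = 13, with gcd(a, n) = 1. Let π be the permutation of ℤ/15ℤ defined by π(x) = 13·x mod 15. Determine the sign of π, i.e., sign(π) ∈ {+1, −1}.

Trace 4: π^k(4) = [4, 7, 1, 13] for k=0..3.
Decompose π into cycles: lengths [4, 4, 4, 1, 1, 1] (6 cycles, including the fixed point 0).
n − c = 15 − 6 = 9; sign = (−1)^9 = -1.

-1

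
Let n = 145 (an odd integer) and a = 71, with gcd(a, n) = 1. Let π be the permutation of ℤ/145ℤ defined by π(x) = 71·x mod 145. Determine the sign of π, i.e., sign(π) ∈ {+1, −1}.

Orbit of 36 under x↦71x: [36, 91, 81, 96, 1, 71, 111]… (length divides ord_145(71)).
Cycle type of π: 14×10 + 1×5; total 15 cycles.
sign(π) = (−1)^{n − #cycles} = (−1)^{145−15} = (−1)^130 = +1.

+1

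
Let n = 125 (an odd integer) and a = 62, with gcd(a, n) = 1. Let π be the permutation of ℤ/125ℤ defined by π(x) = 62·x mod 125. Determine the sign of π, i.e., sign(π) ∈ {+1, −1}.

-1

Trace 44: π^k(44) = [44, 103, 11, 57, 34, 108, 71] for k=0..6.
Decompose π into cycles: lengths [100, 20, 4, 1] (4 cycles, including the fixed point 0).
With 4 cycles on 125 points, sign = (−1)^{125−4} = -1.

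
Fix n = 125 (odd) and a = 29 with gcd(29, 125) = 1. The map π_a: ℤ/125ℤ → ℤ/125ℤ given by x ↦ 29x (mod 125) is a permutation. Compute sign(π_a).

Orbit of 64 under x↦29x: [64, 106, 74, 21, 109, 36, 44]… (length divides ord_125(29)).
π_29 has 7 disjoint cycles with lengths [50, 50, 10, 10, 2, 2, 1] on {0,…,124}.
n − c = 125 − 7 = 118; sign = (−1)^118 = +1.
The Jacobi symbol (29|125) = +1 (Zolotarev) agrees.

+1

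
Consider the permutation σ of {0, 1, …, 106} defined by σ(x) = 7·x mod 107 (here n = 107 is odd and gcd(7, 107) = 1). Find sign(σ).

-1

Orbit of 83 under x↦7x: [83, 46, 1, 7, 49, 22, 47]… (length divides ord_107(7)).
π_7 has 2 disjoint cycles with lengths [106, 1] on {0,…,106}.
2 cycles on 107: each ℓ→(−1)^(ℓ−1), product (−1)^105 = -1.
Zolotarev: (7|107) = -1, matching the cycle-count sign.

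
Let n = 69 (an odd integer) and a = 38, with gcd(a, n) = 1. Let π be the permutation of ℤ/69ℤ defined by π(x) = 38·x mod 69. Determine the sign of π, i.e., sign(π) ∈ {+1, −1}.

Orbit of 58 under x↦38x: [58, 65, 55, 20, 1, 38, 64]… (length divides ord_69(38)).
Cycle type of π: 22×3 + 2 + 1; total 5 cycles.
69 − 5 = 64 transpositions; sign(π) = (−1)^64 = +1.
(38|69)_J = +1 (Zolotarev's lemma cross-check).

+1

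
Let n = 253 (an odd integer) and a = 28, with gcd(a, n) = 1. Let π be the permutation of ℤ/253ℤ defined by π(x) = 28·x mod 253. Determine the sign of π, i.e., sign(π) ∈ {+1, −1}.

+1

Orbit of 120 under x↦28x: [120, 71, 217, 4, 112, 100, 17]… (length divides ord_253(28)).
Cycle type of π: 110×2 + 22 + 10 + 1; total 5 cycles.
With 5 cycles on 253 points, sign = (−1)^{253−5} = +1.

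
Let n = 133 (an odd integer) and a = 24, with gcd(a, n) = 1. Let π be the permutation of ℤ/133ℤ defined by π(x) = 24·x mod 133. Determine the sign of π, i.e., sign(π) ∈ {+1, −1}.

Orbit of 106 under x↦24x: [106, 17, 9, 83, 130, 61, 1]… (length divides ord_133(24)).
10 cycles of lengths [18, 18, 18, 18, 18, 18, 9, 9, 6, 1].
133 − 10 = 123 transpositions; sign(π) = (−1)^123 = -1.
The Jacobi symbol (24|133) = -1 (Zolotarev) agrees.

-1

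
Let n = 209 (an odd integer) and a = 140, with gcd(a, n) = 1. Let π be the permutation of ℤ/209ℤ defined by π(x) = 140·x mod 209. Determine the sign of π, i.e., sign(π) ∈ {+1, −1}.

-1

Start at x=125: 125 → 153 → 102 → 68 → 115 → 7 → 144 → … (one orbit).
Cycle lengths of π_140 on ℤ/209ℤ: [30, 30, 30, 30, 30, 30, 10, 3, 3, 3, 3, 3, 3, 1]; 14 cycles in total.
Σ(ℓ_i−1) = 209−14 = 195; sign = (−1)^195 = -1.
Zolotarev: (140|209) = -1, matching the cycle-count sign.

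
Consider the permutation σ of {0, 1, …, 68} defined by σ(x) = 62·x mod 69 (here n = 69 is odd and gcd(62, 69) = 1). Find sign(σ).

Orbit of 16 under x↦62x: [16, 26, 25, 32, 52, 50, 64]… (length divides ord_69(62)).
Cycle lengths of π_62 on ℤ/69ℤ: [22, 22, 11, 11, 2, 1]; 6 cycles in total.
n − c = 69 − 6 = 63; sign = (−1)^63 = -1.
The Jacobi symbol (62|69) = -1 (Zolotarev) agrees.

-1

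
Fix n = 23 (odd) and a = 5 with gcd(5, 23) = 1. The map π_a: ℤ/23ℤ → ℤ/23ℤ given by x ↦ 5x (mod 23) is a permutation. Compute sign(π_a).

Trace 19: π^k(19) = [19, 3, 15, 6, 7, 12, 14] for k=0..6.
Cycle type of π: 22 + 1; total 2 cycles.
With 2 cycles on 23 points, sign = (−1)^{23−2} = -1.
Check: (5/23) = -1 by Zolotarev.

-1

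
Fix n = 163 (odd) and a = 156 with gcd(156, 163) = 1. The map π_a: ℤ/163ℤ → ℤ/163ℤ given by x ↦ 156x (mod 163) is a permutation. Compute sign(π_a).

+1

Trace 6: π^k(6) = [6, 121, 131, 61, 62, 55, 104] for k=0..6.
Cycle lengths of π_156 on ℤ/163ℤ: [81, 81, 1]; 3 cycles in total.
163 − 3 = 160 transpositions; sign(π) = (−1)^160 = +1.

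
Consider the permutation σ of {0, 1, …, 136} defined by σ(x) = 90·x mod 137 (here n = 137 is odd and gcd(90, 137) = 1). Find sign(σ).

Start at x=112: 112 → 79 → 123 → 110 → 36 → 89 → 64 → … (one orbit).
Cycle lengths of π_90 on ℤ/137ℤ: [136, 1]; 2 cycles in total.
137 − 2 = 135 transpositions; sign(π) = (−1)^135 = -1.
The Jacobi symbol (90|137) = -1 (Zolotarev) agrees.

-1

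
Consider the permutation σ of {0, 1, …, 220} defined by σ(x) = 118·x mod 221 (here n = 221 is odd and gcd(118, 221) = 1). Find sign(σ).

+1

Trace 1: π^k(1) = [1, 118] for k=0..1.
Cycle type of π: 2×104 + 1×13; total 117 cycles.
With 117 cycles on 221 points, sign = (−1)^{221−117} = +1.
Via Zolotarev, sign(π_{118}) = (118|221) = +1.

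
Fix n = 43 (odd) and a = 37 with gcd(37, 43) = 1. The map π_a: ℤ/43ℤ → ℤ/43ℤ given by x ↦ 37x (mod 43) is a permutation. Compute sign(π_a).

-1

Orbit of 37 under x↦37x: [37, 36, 42, 6, 7, 1]… (length divides ord_43(37)).
The orbit structure of x ↦ 37x mod 43: 8 orbits of sizes [6, 6, 6, 6, 6, 6, 6, 1].
n − c = 43 − 8 = 35; sign = (−1)^35 = -1.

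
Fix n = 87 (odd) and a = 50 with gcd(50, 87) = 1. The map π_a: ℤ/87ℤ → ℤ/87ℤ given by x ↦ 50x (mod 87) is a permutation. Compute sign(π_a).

Start at x=8: 8 → 52 → 77 → 22 → 56 → 16 → 17 → … (one orbit).
5 cycles of lengths [28, 28, 28, 2, 1].
With 5 cycles on 87 points, sign = (−1)^{87−5} = +1.
Check: (50/87) = +1 by Zolotarev.

+1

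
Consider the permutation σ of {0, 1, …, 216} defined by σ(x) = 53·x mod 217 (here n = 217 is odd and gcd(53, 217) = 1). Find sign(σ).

Start at x=120: 120 → 67 → 79 → 64 → 137 → 100 → 92 → … (one orbit).
Cycle type of π: 30×7 + 3×2 + 1; total 10 cycles.
10 cycles on 217: each ℓ→(−1)^(ℓ−1), product (−1)^207 = -1.

-1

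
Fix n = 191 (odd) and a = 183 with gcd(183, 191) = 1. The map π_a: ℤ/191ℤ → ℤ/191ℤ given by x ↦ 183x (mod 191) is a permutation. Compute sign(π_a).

Trace 168: π^k(168) = [168, 184, 56, 125, 146, 169, 176] for k=0..6.
π_183 has 2 disjoint cycles with lengths [190, 1] on {0,…,190}.
With 2 cycles on 191 points, sign = (−1)^{191−2} = -1.

-1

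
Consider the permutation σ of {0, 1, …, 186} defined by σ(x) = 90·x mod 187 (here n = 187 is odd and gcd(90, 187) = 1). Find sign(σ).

+1

Orbit of 179 under x↦90x: [179, 28, 89, 156, 15, 41, 137]… (length divides ord_187(90)).
Cycle type of π: 80×2 + 16 + 10 + 1; total 5 cycles.
187 − 5 = 182 transpositions; sign(π) = (−1)^182 = +1.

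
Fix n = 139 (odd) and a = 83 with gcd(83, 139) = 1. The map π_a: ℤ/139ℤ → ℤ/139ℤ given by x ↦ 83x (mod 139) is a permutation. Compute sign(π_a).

Orbit of 63 under x↦83x: [63, 86, 49, 36, 69, 28, 100]… (length divides ord_139(83)).
3 cycles of lengths [69, 69, 1].
139 − 3 = 136 transpositions; sign(π) = (−1)^136 = +1.
Check: (83/139) = +1 by Zolotarev.

+1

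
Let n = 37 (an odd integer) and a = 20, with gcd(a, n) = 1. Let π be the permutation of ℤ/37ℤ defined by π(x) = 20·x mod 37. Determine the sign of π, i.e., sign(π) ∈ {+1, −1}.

-1

Start at x=20: 20 → 30 → 8 → 12 → 18 → 27 → 22 → … (one orbit).
Cycle type of π: 36 + 1; total 2 cycles.
Σ(ℓ_i−1) = 37−2 = 35; sign = (−1)^35 = -1.
Via Zolotarev, sign(π_{20}) = (20|37) = -1.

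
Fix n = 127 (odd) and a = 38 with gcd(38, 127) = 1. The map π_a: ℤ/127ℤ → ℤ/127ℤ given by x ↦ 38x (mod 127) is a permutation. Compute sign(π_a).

+1

Orbit of 47 under x↦38x: [47, 8, 50, 122, 64, 19, 87]… (length divides ord_127(38)).
π_38 has 7 disjoint cycles with lengths [21, 21, 21, 21, 21, 21, 1] on {0,…,126}.
n − c = 127 − 7 = 120; sign = (−1)^120 = +1.
The Jacobi symbol (38|127) = +1 (Zolotarev) agrees.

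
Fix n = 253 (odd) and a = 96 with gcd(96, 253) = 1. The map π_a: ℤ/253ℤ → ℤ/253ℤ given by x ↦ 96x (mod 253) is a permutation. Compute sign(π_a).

Start at x=243: 243 → 52 → 185 → 50 → 246 → 87 → 3 → … (one orbit).
The orbit structure of x ↦ 96x mod 253: 6 orbits of sizes [110, 110, 11, 11, 10, 1].
With 6 cycles on 253 points, sign = (−1)^{253−6} = -1.
Via Zolotarev, sign(π_{96}) = (96|253) = -1.

-1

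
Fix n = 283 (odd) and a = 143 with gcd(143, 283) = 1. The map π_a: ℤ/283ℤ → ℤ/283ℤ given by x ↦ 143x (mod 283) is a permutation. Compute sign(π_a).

Orbit of 103 under x↦143x: [103, 13, 161, 100, 150, 225, 196]… (length divides ord_283(143)).
Cycle type of π: 141×2 + 1; total 3 cycles.
Σ(ℓ_i−1) = 283−3 = 280; sign = (−1)^280 = +1.
Via Zolotarev, sign(π_{143}) = (143|283) = +1.

+1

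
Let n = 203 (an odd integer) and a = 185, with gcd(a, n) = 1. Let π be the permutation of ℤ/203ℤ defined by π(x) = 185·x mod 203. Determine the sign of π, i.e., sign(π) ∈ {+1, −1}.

+1

Trace 120: π^k(120) = [120, 73, 107, 104, 158, 201, 36] for k=0..6.
Cycle type of π: 84×2 + 28 + 6 + 1; total 5 cycles.
Σ(ℓ_i−1) = 203−5 = 198; sign = (−1)^198 = +1.
Check: (185/203) = +1 by Zolotarev.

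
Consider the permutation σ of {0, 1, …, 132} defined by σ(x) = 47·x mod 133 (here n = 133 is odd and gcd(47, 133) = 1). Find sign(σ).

-1

Trace 130: π^k(130) = [130, 125, 23, 17, 1, 47, 81] for k=0..6.
The orbit structure of x ↦ 47x mod 133: 10 orbits of sizes [18, 18, 18, 18, 18, 18, 9, 9, 6, 1].
133 − 10 = 123 transpositions; sign(π) = (−1)^123 = -1.
Zolotarev: (47|133) = -1, matching the cycle-count sign.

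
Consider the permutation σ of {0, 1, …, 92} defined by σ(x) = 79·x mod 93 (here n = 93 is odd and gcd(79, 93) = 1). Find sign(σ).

Start at x=70: 70 → 43 → 49 → 58 → 25 → 22 → 64 → … (one orbit).
Cycle lengths of π_79 on ℤ/93ℤ: [30, 30, 30, 1, 1, 1]; 6 cycles in total.
n − c = 93 − 6 = 87; sign = (−1)^87 = -1.

-1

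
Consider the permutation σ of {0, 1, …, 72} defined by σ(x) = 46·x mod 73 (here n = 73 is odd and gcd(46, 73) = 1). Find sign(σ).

Orbit of 27 under x↦46x: [27, 1, 46, 72]… (length divides ord_73(46)).
Decompose π into cycles: lengths [4, 4, 4, 4, 4, 4, 4, 4, 4, 4, 4, 4, 4, 4, 4, 4, 4, 4, 1] (19 cycles, including the fixed point 0).
Σ(ℓ_i−1) = 73−19 = 54; sign = (−1)^54 = +1.

+1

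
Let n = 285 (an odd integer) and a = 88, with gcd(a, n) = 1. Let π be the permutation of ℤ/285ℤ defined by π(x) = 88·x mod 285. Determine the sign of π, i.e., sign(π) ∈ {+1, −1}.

+1

Orbit of 88 under x↦88x: [88, 49, 37, 121, 103, 229, 202]… (length divides ord_285(88)).
33 cycles of lengths [12, 12, 12, 12, 12, 12, 12, 12, 12, 12, 12, 12, 12, 12, 12, 12, 12, 12, 6, 6, 6, 6, 6, 6, 6, 6, 6, 4, 4, 4, 1, 1, 1].
With 33 cycles on 285 points, sign = (−1)^{285−33} = +1.
Zolotarev: (88|285) = +1, matching the cycle-count sign.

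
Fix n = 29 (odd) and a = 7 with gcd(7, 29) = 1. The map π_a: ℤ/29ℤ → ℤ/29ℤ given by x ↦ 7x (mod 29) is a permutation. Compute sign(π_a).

+1

Start at x=25: 25 → 1 → 7 → 20 → 24 → 23 → 16 → 25 (one orbit).
Cycle type of π: 7×4 + 1; total 5 cycles.
With 5 cycles on 29 points, sign = (−1)^{29−5} = +1.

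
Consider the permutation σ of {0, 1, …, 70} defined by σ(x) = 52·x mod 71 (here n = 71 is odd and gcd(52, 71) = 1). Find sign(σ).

Orbit of 60 under x↦52x: [60, 67, 5, 47, 30, 69, 38]… (length divides ord_71(52)).
Decompose π into cycles: lengths [70, 1] (2 cycles, including the fixed point 0).
71 − 2 = 69 transpositions; sign(π) = (−1)^69 = -1.
(52|71)_J = -1 (Zolotarev's lemma cross-check).

-1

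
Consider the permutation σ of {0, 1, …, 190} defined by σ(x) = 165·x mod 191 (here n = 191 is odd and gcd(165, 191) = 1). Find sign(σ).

Start at x=166: 166 → 77 → 99 → 100 → 74 → 177 → 173 → … (one orbit).
π_165 has 2 disjoint cycles with lengths [190, 1] on {0,…,190}.
Σ(ℓ_i−1) = 191−2 = 189; sign = (−1)^189 = -1.
Via Zolotarev, sign(π_{165}) = (165|191) = -1.

-1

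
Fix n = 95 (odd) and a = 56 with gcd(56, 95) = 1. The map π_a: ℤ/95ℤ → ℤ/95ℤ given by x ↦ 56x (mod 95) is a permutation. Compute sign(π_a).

Trace 56: π^k(56) = [56, 1] for k=0..1.
π_56 has 50 disjoint cycles with lengths [2, 2, 2, 2, 2, 2, 2, 2, 2, 2, 2, 2, 2, 2, 2, 2, 2, 2, 2, 2, 2, 2, 2, 2, 2, 2, 2, 2, 2, 2, 2, 2, 2, 2, 2, 2, 2, 2, 2, 2, 2, 2, 2, 2, 2, 1, 1, 1, 1, 1] on {0,…,94}.
50 cycles on 95: each ℓ→(−1)^(ℓ−1), product (−1)^45 = -1.

-1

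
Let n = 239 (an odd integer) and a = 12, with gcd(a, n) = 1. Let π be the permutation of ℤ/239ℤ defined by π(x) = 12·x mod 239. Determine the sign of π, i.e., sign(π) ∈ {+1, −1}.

+1

Orbit of 197 under x↦12x: [197, 213, 166, 80, 4, 48, 98]… (length divides ord_239(12)).
3 cycles of lengths [119, 119, 1].
sign(π) = (−1)^{n − #cycles} = (−1)^{239−3} = (−1)^236 = +1.
Zolotarev: (12|239) = +1, matching the cycle-count sign.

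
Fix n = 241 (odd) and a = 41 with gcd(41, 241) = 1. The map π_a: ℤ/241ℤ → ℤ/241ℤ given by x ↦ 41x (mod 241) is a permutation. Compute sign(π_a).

+1

Orbit of 211 under x↦41x: [211, 216, 180, 150, 125, 64, 214]… (length divides ord_241(41)).
π_41 has 7 disjoint cycles with lengths [40, 40, 40, 40, 40, 40, 1] on {0,…,240}.
Σ(ℓ_i−1) = 241−7 = 234; sign = (−1)^234 = +1.
The Jacobi symbol (41|241) = +1 (Zolotarev) agrees.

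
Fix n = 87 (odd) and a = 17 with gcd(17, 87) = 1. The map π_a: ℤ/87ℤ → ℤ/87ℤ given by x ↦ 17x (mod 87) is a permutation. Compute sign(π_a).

Start at x=17: 17 → 28 → 41 → 1 → 17 (one orbit).
Cycle type of π: 4×21 + 2 + 1; total 23 cycles.
Σ(ℓ_i−1) = 87−23 = 64; sign = (−1)^64 = +1.
The Jacobi symbol (17|87) = +1 (Zolotarev) agrees.

+1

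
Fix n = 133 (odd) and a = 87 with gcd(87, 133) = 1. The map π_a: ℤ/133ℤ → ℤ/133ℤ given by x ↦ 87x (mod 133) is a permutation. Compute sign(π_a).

Orbit of 26 under x↦87x: [26, 1, 87, 121, 20, 11]… (length divides ord_133(87)).
The orbit structure of x ↦ 87x mod 133: 26 orbits of sizes [6, 6, 6, 6, 6, 6, 6, 6, 6, 6, 6, 6, 6, 6, 6, 6, 6, 6, 6, 3, 3, 3, 3, 3, 3, 1].
133 − 26 = 107 transpositions; sign(π) = (−1)^107 = -1.
Via Zolotarev, sign(π_{87}) = (87|133) = -1.

-1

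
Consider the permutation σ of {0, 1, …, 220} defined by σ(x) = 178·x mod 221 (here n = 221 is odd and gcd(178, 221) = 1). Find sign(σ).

+1

Trace 217: π^k(217) = [217, 172, 118, 9, 55, 66, 35] for k=0..6.
Cycle lengths of π_178 on ℤ/221ℤ: [24, 24, 24, 24, 24, 24, 24, 24, 8, 8, 3, 3, 3, 3, 1]; 15 cycles in total.
Σ(ℓ_i−1) = 221−15 = 206; sign = (−1)^206 = +1.
(178|221)_J = +1 (Zolotarev's lemma cross-check).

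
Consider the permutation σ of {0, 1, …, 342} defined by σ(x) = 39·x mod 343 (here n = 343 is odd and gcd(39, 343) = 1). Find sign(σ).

+1

Trace 79: π^k(79) = [79, 337, 109, 135, 120, 221, 44] for k=0..6.
Cycle lengths of π_39 on ℤ/343ℤ: [147, 147, 21, 21, 3, 3, 1]; 7 cycles in total.
sign(π) = (−1)^{n − #cycles} = (−1)^{343−7} = (−1)^336 = +1.
Check: (39/343) = +1 by Zolotarev.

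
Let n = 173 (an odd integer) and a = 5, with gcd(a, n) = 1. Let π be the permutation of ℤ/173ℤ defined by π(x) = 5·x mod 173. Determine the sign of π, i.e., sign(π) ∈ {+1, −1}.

Trace 113: π^k(113) = [113, 46, 57, 112, 41, 32, 160] for k=0..6.
π_5 has 2 disjoint cycles with lengths [172, 1] on {0,…,172}.
sign(π) = (−1)^{n − #cycles} = (−1)^{173−2} = (−1)^171 = -1.

-1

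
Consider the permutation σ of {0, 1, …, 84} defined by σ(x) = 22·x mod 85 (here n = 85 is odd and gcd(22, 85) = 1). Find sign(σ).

+1

Orbit of 19 under x↦22x: [19, 78, 16, 12, 9, 28, 21]… (length divides ord_85(22)).
Decompose π into cycles: lengths [16, 16, 16, 16, 16, 4, 1] (7 cycles, including the fixed point 0).
7 cycles on 85: each ℓ→(−1)^(ℓ−1), product (−1)^78 = +1.
(22|85)_J = +1 (Zolotarev's lemma cross-check).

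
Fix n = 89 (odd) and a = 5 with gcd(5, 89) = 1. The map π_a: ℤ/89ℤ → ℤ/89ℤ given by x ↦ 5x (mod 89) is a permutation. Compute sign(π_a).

Orbit of 17 under x↦5x: [17, 85, 69, 78, 34, 81, 49]… (length divides ord_89(5)).
Decompose π into cycles: lengths [44, 44, 1] (3 cycles, including the fixed point 0).
89 − 3 = 86 transpositions; sign(π) = (−1)^86 = +1.

+1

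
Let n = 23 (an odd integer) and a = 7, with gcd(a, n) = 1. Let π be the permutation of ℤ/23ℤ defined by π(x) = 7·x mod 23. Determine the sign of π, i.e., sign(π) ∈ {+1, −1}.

-1

Trace 1: π^k(1) = [1, 7, 3, 21, 9, 17, 4] for k=0..6.
Cycle type of π: 22 + 1; total 2 cycles.
23 − 2 = 21 transpositions; sign(π) = (−1)^21 = -1.
Via Zolotarev, sign(π_{7}) = (7|23) = -1.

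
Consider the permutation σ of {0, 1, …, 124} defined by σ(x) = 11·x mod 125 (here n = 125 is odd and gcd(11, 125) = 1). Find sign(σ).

+1

Trace 96: π^k(96) = [96, 56, 116, 26, 36, 21, 106] for k=0..6.
Cycle type of π: 25×4 + 5×4 + 1×5; total 13 cycles.
Σ(ℓ_i−1) = 125−13 = 112; sign = (−1)^112 = +1.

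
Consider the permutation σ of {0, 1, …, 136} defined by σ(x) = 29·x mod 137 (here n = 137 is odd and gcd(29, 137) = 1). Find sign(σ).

-1

Start at x=27: 27 → 98 → 102 → 81 → 20 → 32 → 106 → … (one orbit).
Cycle lengths of π_29 on ℤ/137ℤ: [136, 1]; 2 cycles in total.
2 cycles on 137: each ℓ→(−1)^(ℓ−1), product (−1)^135 = -1.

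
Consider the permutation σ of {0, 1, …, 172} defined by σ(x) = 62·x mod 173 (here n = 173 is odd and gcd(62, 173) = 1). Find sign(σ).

-1

Trace 97: π^k(97) = [97, 132, 53, 172, 111, 135, 66] for k=0..6.
Decompose π into cycles: lengths [172, 1] (2 cycles, including the fixed point 0).
n − c = 173 − 2 = 171; sign = (−1)^171 = -1.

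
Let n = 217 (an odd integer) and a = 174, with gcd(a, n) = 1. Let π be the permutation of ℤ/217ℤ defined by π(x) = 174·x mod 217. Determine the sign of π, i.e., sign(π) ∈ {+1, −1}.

-1

Start at x=1: 1 → 174 → 113 → 132 → 183 → 160 → 64 → … (one orbit).
Decompose π into cycles: lengths [30, 30, 30, 30, 30, 30, 15, 15, 2, 2, 2, 1] (12 cycles, including the fixed point 0).
sign(π) = (−1)^{n − #cycles} = (−1)^{217−12} = (−1)^205 = -1.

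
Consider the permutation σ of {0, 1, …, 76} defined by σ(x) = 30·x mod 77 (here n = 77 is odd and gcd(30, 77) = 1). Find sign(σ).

-1

Orbit of 64 under x↦30x: [64, 72, 4, 43, 58, 46, 71]… (length divides ord_77(30)).
The orbit structure of x ↦ 30x mod 77: 6 orbits of sizes [30, 30, 10, 3, 3, 1].
With 6 cycles on 77 points, sign = (−1)^{77−6} = -1.
Via Zolotarev, sign(π_{30}) = (30|77) = -1.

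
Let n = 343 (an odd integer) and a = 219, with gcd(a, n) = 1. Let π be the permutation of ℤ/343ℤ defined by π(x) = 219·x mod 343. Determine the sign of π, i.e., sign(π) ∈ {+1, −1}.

+1

Orbit of 333 under x↦219x: [333, 211, 247, 242, 176, 128, 249]… (length divides ord_343(219)).
Cycle type of π: 147×2 + 21×2 + 3×2 + 1; total 7 cycles.
Σ(ℓ_i−1) = 343−7 = 336; sign = (−1)^336 = +1.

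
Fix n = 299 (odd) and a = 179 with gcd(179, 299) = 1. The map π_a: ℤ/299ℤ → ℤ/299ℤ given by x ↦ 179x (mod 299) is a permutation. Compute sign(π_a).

+1

Orbit of 186 under x↦179x: [186, 105, 257, 256, 77, 29, 108]… (length divides ord_299(179)).
Decompose π into cycles: lengths [66, 66, 66, 66, 11, 11, 6, 6, 1] (9 cycles, including the fixed point 0).
299 − 9 = 290 transpositions; sign(π) = (−1)^290 = +1.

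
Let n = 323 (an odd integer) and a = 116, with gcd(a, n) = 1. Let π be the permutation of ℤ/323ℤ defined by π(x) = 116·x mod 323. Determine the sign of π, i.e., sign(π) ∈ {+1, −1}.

+1

Orbit of 30 under x↦116x: [30, 250, 253, 278, 271, 105, 229]… (length divides ord_323(116)).
Decompose π into cycles: lengths [144, 144, 18, 16, 1] (5 cycles, including the fixed point 0).
n − c = 323 − 5 = 318; sign = (−1)^318 = +1.
Via Zolotarev, sign(π_{116}) = (116|323) = +1.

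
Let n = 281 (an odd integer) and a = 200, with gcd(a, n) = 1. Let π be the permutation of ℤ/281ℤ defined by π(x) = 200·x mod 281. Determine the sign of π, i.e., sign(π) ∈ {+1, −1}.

+1

Trace 59: π^k(59) = [59, 279, 162, 85, 140, 181, 232] for k=0..6.
Decompose π into cycles: lengths [35, 35, 35, 35, 35, 35, 35, 35, 1] (9 cycles, including the fixed point 0).
sign(π) = (−1)^{n − #cycles} = (−1)^{281−9} = (−1)^272 = +1.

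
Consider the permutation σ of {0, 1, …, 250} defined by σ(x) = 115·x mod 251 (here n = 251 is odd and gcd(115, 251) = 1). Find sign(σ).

Start at x=195: 195 → 86 → 101 → 69 → 154 → 140 → 36 → … (one orbit).
3 cycles of lengths [125, 125, 1].
sign(π) = (−1)^{n − #cycles} = (−1)^{251−3} = (−1)^248 = +1.

+1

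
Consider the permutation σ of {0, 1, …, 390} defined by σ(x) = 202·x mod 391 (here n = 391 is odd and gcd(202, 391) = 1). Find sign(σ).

+1

Trace 50: π^k(50) = [50, 325, 353, 144, 154, 219, 55] for k=0..6.
Decompose π into cycles: lengths [88, 88, 88, 88, 11, 11, 8, 8, 1] (9 cycles, including the fixed point 0).
sign(π) = (−1)^{n − #cycles} = (−1)^{391−9} = (−1)^382 = +1.
(202|391)_J = +1 (Zolotarev's lemma cross-check).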